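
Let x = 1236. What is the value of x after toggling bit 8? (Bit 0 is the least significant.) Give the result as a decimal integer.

1492

x = 010011010100
bit 8 is currently 0; toggle it via x ^ (1 << 8) = x ^ 256
→ 010111010100 = 1492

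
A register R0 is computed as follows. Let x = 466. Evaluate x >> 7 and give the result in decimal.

3

466 = 111010010
shift right by 7 → 000000011 = 3
(equivalently, floor(466 / 128))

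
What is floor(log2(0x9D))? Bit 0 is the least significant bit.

7

0x9D = 10011101
The topmost 1 is at position 7 (since 2^7 = 128 ≤ 157 < 256).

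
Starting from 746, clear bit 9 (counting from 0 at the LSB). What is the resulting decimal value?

234

x = 1011101010
bit 9 is currently 1; clear it via x & ~(1 << 9) = x & ~512
→ 0011101010 = 234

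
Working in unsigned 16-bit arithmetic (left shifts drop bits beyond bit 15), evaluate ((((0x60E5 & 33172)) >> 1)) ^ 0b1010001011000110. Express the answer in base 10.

0x60E5 = 0110000011100101
33172 = 1000000110010100
→ & → 0000000010000100 = 132
→ >> 1 → 0000000001000010 = 66
0b1010001011000110 = 1010001011000110
→ ^ → 1010001010000100 = 41604

41604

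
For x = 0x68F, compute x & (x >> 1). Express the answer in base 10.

519

x = 11010001111 = 1679
x>>1 = 01101000111
AND  = 01000000111 = 519
(x & (x >> 1) has a 1 wherever x has two consecutive 1 bits.)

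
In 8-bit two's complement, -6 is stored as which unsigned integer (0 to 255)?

250

6 in 8 bits: 00000110
Invert: 11111001
Add 1:  11111010 = 250
(Check: 2^8 - 6 = 256 - 6 = 250.)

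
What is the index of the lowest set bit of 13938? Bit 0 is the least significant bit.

1

13938 = 11011001110010
Trailing zeros: 1, so the lowest set bit is bit 1 (value 2).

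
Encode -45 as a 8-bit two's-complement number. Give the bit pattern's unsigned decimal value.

45 in 8 bits: 00101101
Invert: 11010010
Add 1:  11010011 = 211
(Check: 2^8 - 45 = 256 - 45 = 211.)

211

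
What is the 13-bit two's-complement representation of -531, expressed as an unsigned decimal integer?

531 in 13 bits: 0001000010011
Invert: 1110111101100
Add 1:  1110111101101 = 7661
(Check: 2^13 - 531 = 8192 - 531 = 7661.)

7661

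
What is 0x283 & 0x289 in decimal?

0x283 = 1010000011
0x289 = 1010001001
AND → 1010000001 = 641

641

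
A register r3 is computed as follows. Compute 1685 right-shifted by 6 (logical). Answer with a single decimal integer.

1685 = 11010010101
shift right by 6 → 00000011010 = 26
(equivalently, floor(1685 / 64))

26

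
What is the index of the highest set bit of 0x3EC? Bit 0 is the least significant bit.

9

0x3EC = 1111101100
The topmost 1 is at position 9 (since 2^9 = 512 ≤ 1004 < 1024).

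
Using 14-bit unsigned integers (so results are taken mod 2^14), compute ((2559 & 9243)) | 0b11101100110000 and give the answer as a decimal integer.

2559 = 00100111111111
9243 = 10010000011011
→ & → 00000000011011 = 27
0b11101100110000 = 11101100110000
→ | → 11101100111011 = 15163

15163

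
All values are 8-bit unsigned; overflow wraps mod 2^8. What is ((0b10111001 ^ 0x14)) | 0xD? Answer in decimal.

0b10111001 = 10111001
0x14 = 00010100
→ ^ → 10101101 = 173
0xD = 00001101
→ | → 10101101 = 173

173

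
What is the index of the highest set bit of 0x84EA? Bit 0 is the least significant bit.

0x84EA = 1000010011101010
The topmost 1 is at position 15 (since 2^15 = 32768 ≤ 34026 < 65536).

15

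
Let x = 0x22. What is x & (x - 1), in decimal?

32

x = 100010 = 34
x - 1 = 100001
AND   = 100000 = 32
(x & (x - 1) clears the lowest set bit of x.)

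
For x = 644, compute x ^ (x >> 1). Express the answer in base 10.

966

x = 1010000100 = 644
x>>1 = 0101000010
XOR  = 1111000110 = 966
(x ^ (x >> 1) gives the standard binary-reflected Gray code of x.)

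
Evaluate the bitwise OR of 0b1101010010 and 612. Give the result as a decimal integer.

a = 1101010010
612 = 1001100100
 OR → 1101110110 = 886

886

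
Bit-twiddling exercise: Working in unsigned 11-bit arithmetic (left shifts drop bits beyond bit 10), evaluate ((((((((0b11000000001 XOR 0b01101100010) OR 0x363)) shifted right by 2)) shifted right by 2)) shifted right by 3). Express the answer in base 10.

14

0b11000000001 = 11000000001
0b01101100010 = 01101100010
→ XOR → 10101100011 = 1379
0x363 = 01101100011
→ OR → 11101100011 = 1891
→ shifted right by 2 → 00111011000 = 472
→ shifted right by 2 → 00001110110 = 118
→ shifted right by 3 → 00000001110 = 14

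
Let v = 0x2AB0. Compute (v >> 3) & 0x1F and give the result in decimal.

v = 10101010110000
Shift right by 3: 10101010110
Mask low 5 bits: 10110 = 22

22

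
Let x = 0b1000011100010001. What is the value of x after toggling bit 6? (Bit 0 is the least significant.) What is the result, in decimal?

x = 1000011100010001
bit 6 is currently 0; toggle it via x ^ (1 << 6) = x ^ 64
→ 1000011101010001 = 34641

34641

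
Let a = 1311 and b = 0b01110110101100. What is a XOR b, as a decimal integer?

6323

1311 = 0010100011111
b = 1110110101100
XOR → 1100010110011 = 6323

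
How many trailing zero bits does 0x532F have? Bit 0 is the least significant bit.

0

0x532F = 101001100101111
Trailing zeros: 0, so the lowest set bit is bit 0 (value 1).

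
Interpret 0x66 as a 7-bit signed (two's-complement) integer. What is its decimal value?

pattern = 1100110 (MSB is 1 ⇒ negative)
Invert: 0011001, add 1 → 0011010 = 26, so the value is -26.
(Equivalently: 102 - 2^7 = 102 - 128 = -26.)

-26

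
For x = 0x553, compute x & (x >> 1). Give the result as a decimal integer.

1

x = 10101010011 = 1363
x>>1 = 01010101001
AND  = 00000000001 = 1
(x & (x >> 1) has a 1 wherever x has two consecutive 1 bits.)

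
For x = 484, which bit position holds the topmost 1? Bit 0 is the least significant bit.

8

484 = 111100100
The topmost 1 is at position 8 (since 2^8 = 256 ≤ 484 < 512).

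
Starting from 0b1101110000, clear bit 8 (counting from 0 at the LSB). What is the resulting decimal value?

x = 1101110000
bit 8 is currently 1; clear it via x & ~(1 << 8) = x & ~256
→ 1001110000 = 624

624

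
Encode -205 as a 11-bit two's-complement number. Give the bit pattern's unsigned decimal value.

205 in 11 bits: 00011001101
Invert: 11100110010
Add 1:  11100110011 = 1843
(Check: 2^11 - 205 = 2048 - 205 = 1843.)

1843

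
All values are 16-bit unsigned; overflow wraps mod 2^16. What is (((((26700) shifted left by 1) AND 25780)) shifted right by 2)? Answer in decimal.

4132

26700 = 0110100001001100
→ shifted left by 1 (mod 2^16) → 1101000010011000 = 53400
25780 = 0110010010110100
→ AND → 0100000010010000 = 16528
→ shifted right by 2 → 0001000000100100 = 4132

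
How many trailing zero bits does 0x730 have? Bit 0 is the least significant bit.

4

0x730 = 11100110000
Trailing zeros: 4, so the lowest set bit is bit 4 (value 16).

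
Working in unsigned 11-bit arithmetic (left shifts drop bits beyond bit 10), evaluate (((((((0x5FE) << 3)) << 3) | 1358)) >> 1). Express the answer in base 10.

0x5FE = 10111111110
→ << 3 (mod 2^11) → 11111110000 = 2032
→ << 3 (mod 2^11) → 11110000000 = 1920
1358 = 10101001110
→ | → 11111001110 = 1998
→ >> 1 → 01111100111 = 999

999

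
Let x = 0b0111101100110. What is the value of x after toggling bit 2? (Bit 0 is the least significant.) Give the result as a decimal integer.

x = 0111101100110
bit 2 is currently 1; toggle it via x ^ (1 << 2) = x ^ 4
→ 0111101100010 = 3938

3938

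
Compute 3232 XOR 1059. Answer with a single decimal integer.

2179

3232 = 110010100000
1059 = 010000100011
XOR → 100010000011 = 2179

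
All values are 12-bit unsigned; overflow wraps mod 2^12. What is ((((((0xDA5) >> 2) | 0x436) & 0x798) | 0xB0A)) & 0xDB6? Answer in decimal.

3346

0xDA5 = 110110100101
→ >> 2 → 001101101001 = 873
0x436 = 010000110110
→ | → 011101111111 = 1919
0x798 = 011110011000
→ & → 011100011000 = 1816
0xB0A = 101100001010
→ | → 111100011010 = 3866
0xDB6 = 110110110110
→ & → 110100010010 = 3346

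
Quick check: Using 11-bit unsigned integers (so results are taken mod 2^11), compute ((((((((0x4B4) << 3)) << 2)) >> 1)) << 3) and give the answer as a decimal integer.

0x4B4 = 10010110100
→ << 3 (mod 2^11) → 10110100000 = 1440
→ << 2 (mod 2^11) → 11010000000 = 1664
→ >> 1 → 01101000000 = 832
→ << 3 (mod 2^11) → 01000000000 = 512

512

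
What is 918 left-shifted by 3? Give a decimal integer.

7344

918 = 0001110010110
shift left by 3 → 1110010110000 = 7344
(equivalently, 918 × 2^3 = 918 × 8)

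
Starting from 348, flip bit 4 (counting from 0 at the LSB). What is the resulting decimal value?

332

x = 101011100
bit 4 is currently 1; toggle it via x ^ (1 << 4) = x ^ 16
→ 101001100 = 332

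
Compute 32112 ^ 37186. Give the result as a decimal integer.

32112 = 0111110101110000
37186 = 1001000101000010
XOR → 1110110000110010 = 60466

60466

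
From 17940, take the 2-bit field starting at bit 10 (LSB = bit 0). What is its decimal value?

v = 100011000010100
Shift right by 10: 10001
Mask low 2 bits: 01 = 1

1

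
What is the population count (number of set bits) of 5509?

5509 = 1010110000101
Count the 1s: 1 + 1 + 1 + 1 + 1 + 1 = 6

6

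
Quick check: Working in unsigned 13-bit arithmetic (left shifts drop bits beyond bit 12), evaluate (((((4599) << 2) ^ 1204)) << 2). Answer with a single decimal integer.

4599 = 1000111110111
→ << 2 (mod 2^13) → 0011111011100 = 2012
1204 = 0010010110100
→ ^ → 0001101101000 = 872
→ << 2 (mod 2^13) → 0110110100000 = 3488

3488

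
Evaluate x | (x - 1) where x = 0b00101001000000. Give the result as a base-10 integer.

x = 101001000000 = 2624
x - 1 = 101000111111
OR    = 101001111111 = 2687
(x | (x - 1) sets all bits below the lowest set bit.)

2687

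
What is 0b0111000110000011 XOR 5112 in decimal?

25211

a = 111000110000011
5112 = 001001111111000
XOR → 110001001111011 = 25211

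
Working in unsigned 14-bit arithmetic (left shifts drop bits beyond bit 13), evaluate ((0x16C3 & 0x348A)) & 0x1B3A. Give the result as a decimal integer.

0x16C3 = 01011011000011
0x348A = 11010010001010
→ & → 01010010000010 = 5250
0x1B3A = 01101100111010
→ & → 01000000000010 = 4098

4098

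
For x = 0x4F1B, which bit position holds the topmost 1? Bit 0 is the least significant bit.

14

0x4F1B = 100111100011011
The topmost 1 is at position 14 (since 2^14 = 16384 ≤ 20251 < 32768).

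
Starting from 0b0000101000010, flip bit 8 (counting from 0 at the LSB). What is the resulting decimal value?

66

x = 0000101000010
bit 8 is currently 1; toggle it via x ^ (1 << 8) = x ^ 256
→ 0000001000010 = 66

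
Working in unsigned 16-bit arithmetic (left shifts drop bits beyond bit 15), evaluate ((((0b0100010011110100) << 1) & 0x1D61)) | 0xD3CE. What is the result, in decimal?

56302

0b0100010011110100 = 0100010011110100
→ << 1 (mod 2^16) → 1000100111101000 = 35304
0x1D61 = 0001110101100001
→ & → 0000100101100000 = 2400
0xD3CE = 1101001111001110
→ | → 1101101111101110 = 56302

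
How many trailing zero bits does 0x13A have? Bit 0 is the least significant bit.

0x13A = 100111010
Trailing zeros: 1, so the lowest set bit is bit 1 (value 2).

1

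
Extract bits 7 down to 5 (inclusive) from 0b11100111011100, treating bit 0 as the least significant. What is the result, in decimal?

6

v = 11100111011100
Shift right by 5: 111001110
Mask low 3 bits: 110 = 6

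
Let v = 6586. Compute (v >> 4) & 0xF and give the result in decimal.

11

v = 1100110111010
Shift right by 4: 110011011
Mask low 4 bits: 1011 = 11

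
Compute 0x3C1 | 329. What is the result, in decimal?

0x3C1 = 1111000001
329 = 0101001001
 OR → 1111001001 = 969

969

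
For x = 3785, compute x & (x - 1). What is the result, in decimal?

3784

x = 111011001001 = 3785
x - 1 = 111011001000
AND   = 111011001000 = 3784
(x & (x - 1) clears the lowest set bit of x.)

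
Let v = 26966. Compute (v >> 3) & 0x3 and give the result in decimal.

2

v = 0110100101010110
Shift right by 3: 0110100101010
Mask low 2 bits: 10 = 2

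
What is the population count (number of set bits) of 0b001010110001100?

6

n = 1010110001100
Count the 1s: 1 + 1 + 1 + 1 + 1 + 1 = 6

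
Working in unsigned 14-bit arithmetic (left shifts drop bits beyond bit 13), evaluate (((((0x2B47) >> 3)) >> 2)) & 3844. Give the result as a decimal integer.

0x2B47 = 10101101000111
→ >> 3 → 00010101101000 = 1384
→ >> 2 → 00000101011010 = 346
3844 = 00111100000100
→ & → 00000100000000 = 256

256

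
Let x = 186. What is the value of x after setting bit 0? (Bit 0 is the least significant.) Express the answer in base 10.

187

x = 010111010
bit 0 is currently 0; set it via x | (1 << 0) = x | 1
→ 010111011 = 187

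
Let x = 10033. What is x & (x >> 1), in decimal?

x = 10011100110001 = 10033
x>>1 = 01001110011000
AND  = 00001100010000 = 784
(x & (x >> 1) has a 1 wherever x has two consecutive 1 bits.)

784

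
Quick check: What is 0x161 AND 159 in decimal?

0x161 = 101100001
159 = 010011111
AND → 000000001 = 1

1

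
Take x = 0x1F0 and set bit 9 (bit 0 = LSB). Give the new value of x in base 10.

1008

x = 0111110000
bit 9 is currently 0; set it via x | (1 << 9) = x | 512
→ 1111110000 = 1008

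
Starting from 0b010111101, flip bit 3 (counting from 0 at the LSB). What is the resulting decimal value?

181

x = 010111101
bit 3 is currently 1; toggle it via x ^ (1 << 3) = x ^ 8
→ 010110101 = 181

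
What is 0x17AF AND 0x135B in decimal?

0x17AF = 1011110101111
0x135B = 1001101011011
AND → 1001100001011 = 4875

4875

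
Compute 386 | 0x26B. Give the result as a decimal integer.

386 = 0110000010
0x26B = 1001101011
 OR → 1111101011 = 1003

1003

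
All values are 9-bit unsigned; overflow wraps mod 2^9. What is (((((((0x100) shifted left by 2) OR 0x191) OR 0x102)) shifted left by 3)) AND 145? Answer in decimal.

144

0x100 = 100000000
→ shifted left by 2 (mod 2^9) → 000000000 = 0
0x191 = 110010001
→ OR → 110010001 = 401
0x102 = 100000010
→ OR → 110010011 = 403
→ shifted left by 3 (mod 2^9) → 010011000 = 152
145 = 010010001
→ AND → 010010000 = 144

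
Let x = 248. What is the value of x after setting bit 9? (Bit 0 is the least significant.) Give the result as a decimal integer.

760

x = 0011111000
bit 9 is currently 0; set it via x | (1 << 9) = x | 512
→ 1011111000 = 760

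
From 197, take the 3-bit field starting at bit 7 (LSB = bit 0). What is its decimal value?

1

v = 0011000101
Shift right by 7: 001
Mask low 3 bits: 001 = 1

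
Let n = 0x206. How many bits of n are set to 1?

0x206 = 1000000110
Count the 1s: 1 + 1 + 1 = 3

3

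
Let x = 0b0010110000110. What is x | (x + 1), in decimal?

1415

x = 10110000110 = 1414
x + 1 = 10110000111
OR    = 10110000111 = 1415
(x | (x + 1) sets the lowest cleared bit.)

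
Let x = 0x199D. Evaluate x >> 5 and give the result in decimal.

0x199D = 1100110011101
shift right by 5 → 0000011001100 = 204
(equivalently, floor(6557 / 32))

204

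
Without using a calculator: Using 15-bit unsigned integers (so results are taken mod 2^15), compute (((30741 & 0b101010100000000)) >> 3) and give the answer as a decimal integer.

30741 = 111100000010101
0b101010100000000 = 101010100000000
→ & → 101000000000000 = 20480
→ >> 3 → 000101000000000 = 2560

2560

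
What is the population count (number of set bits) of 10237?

11

10237 = 10011111111101
Count the 1s: 1 + 1 + 1 + 1 + 1 + 1 + 1 + 1 + 1 + 1 + 1 = 11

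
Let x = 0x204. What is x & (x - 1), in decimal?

512

x = 1000000100 = 516
x - 1 = 1000000011
AND   = 1000000000 = 512
(x & (x - 1) clears the lowest set bit of x.)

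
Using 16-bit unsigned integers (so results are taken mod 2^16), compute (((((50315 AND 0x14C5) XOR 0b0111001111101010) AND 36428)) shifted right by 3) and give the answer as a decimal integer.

201

50315 = 1100010010001011
0x14C5 = 0001010011000101
→ AND → 0000010010000001 = 1153
0b0111001111101010 = 0111001111101010
→ XOR → 0111011101101011 = 30571
36428 = 1000111001001100
→ AND → 0000011001001000 = 1608
→ shifted right by 3 → 0000000011001001 = 201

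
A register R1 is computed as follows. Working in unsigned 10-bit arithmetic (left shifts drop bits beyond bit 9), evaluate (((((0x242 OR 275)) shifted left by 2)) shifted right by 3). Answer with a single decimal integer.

41

0x242 = 1001000010
275 = 0100010011
→ OR → 1101010011 = 851
→ shifted left by 2 (mod 2^10) → 0101001100 = 332
→ shifted right by 3 → 0000101001 = 41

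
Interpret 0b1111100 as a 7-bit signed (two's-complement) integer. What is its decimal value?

-4

pattern = 1111100 (MSB is 1 ⇒ negative)
Invert: 0000011, add 1 → 0000100 = 4, so the value is -4.
(Equivalently: 124 - 2^7 = 124 - 128 = -4.)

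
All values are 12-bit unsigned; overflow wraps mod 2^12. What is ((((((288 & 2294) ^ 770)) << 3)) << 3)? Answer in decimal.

288 = 000100100000
2294 = 100011110110
→ & → 000000100000 = 32
770 = 001100000010
→ ^ → 001100100010 = 802
→ << 3 (mod 2^12) → 100100010000 = 2320
→ << 3 (mod 2^12) → 100010000000 = 2176

2176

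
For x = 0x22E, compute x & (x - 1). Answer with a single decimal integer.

x = 1000101110 = 558
x - 1 = 1000101101
AND   = 1000101100 = 556
(x & (x - 1) clears the lowest set bit of x.)

556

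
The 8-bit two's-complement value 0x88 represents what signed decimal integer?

pattern = 10001000 (MSB is 1 ⇒ negative)
Invert: 01110111, add 1 → 01111000 = 120, so the value is -120.
(Equivalently: 136 - 2^8 = 136 - 256 = -120.)

-120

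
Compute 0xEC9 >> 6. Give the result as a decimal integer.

0xEC9 = 111011001001
shift right by 6 → 000000111011 = 59
(equivalently, floor(3785 / 64))

59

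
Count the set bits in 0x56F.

8

0x56F = 10101101111
Count the 1s: 1 + 1 + 1 + 1 + 1 + 1 + 1 + 1 = 8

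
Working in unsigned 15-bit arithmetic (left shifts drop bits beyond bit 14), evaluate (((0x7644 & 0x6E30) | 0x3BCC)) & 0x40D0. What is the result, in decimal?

0x7644 = 111011001000100
0x6E30 = 110111000110000
→ & → 110011000000000 = 26112
0x3BCC = 011101111001100
→ | → 111111111001100 = 32716
0x40D0 = 100000011010000
→ & → 100000011000000 = 16576

16576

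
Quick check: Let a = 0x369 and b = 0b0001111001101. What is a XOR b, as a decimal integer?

164

0x369 = 1101101001
b = 1111001101
XOR → 0010100100 = 164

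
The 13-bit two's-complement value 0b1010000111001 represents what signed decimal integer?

pattern = 1010000111001 (MSB is 1 ⇒ negative)
Invert: 0101111000110, add 1 → 0101111000111 = 3015, so the value is -3015.
(Equivalently: 5177 - 2^13 = 5177 - 8192 = -3015.)

-3015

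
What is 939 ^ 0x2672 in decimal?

9689

939 = 00001110101011
0x2672 = 10011001110010
XOR → 10010111011001 = 9689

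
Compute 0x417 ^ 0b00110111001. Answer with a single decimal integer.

0x417 = 10000010111
b = 00110111001
XOR → 10110101110 = 1454

1454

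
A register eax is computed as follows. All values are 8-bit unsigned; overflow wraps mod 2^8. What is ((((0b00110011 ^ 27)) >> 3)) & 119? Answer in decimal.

5

0b00110011 = 00110011
27 = 00011011
→ ^ → 00101000 = 40
→ >> 3 → 00000101 = 5
119 = 01110111
→ & → 00000101 = 5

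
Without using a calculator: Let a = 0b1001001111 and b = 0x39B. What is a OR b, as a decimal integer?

991

a = 1001001111
0x39B = 1110011011
 OR → 1111011111 = 991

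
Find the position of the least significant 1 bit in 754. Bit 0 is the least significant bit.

1

754 = 1011110010
Trailing zeros: 1, so the lowest set bit is bit 1 (value 2).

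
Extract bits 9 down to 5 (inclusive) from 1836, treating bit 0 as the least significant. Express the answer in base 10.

25

v = 011100101100
Shift right by 5: 0111001
Mask low 5 bits: 11001 = 25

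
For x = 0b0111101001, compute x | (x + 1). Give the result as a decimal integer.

491

x = 111101001 = 489
x + 1 = 111101010
OR    = 111101011 = 491
(x | (x + 1) sets the lowest cleared bit.)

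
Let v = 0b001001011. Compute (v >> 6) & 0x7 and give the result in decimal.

1

v = 001001011
Shift right by 6: 001
Mask low 3 bits: 001 = 1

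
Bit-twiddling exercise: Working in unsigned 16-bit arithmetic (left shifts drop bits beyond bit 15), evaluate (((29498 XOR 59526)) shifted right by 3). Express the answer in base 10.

29498 = 0111001100111010
59526 = 1110100010000110
→ XOR → 1001101110111100 = 39868
→ shifted right by 3 → 0001001101110111 = 4983

4983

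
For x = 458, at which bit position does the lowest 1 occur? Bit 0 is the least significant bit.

1

458 = 111001010
Trailing zeros: 1, so the lowest set bit is bit 1 (value 2).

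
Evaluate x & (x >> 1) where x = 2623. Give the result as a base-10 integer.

31

x = 101000111111 = 2623
x>>1 = 010100011111
AND  = 000000011111 = 31
(x & (x >> 1) has a 1 wherever x has two consecutive 1 bits.)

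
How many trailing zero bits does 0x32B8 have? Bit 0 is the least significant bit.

3

0x32B8 = 11001010111000
Trailing zeros: 3, so the lowest set bit is bit 3 (value 8).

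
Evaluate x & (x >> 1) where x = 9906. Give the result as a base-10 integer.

x = 10011010110010 = 9906
x>>1 = 01001101011001
AND  = 00001000010000 = 528
(x & (x >> 1) has a 1 wherever x has two consecutive 1 bits.)

528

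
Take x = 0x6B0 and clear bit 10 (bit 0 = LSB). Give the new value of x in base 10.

688

x = 11010110000
bit 10 is currently 1; clear it via x & ~(1 << 10) = x & ~1024
→ 01010110000 = 688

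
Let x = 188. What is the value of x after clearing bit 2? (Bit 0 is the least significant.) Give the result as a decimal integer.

x = 10111100
bit 2 is currently 1; clear it via x & ~(1 << 2) = x & ~4
→ 10111000 = 184

184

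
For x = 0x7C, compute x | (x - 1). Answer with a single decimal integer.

x = 1111100 = 124
x - 1 = 1111011
OR    = 1111111 = 127
(x | (x - 1) sets all bits below the lowest set bit.)

127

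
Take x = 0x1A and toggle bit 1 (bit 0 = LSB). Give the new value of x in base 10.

24

x = 000011010
bit 1 is currently 1; toggle it via x ^ (1 << 1) = x ^ 2
→ 000011000 = 24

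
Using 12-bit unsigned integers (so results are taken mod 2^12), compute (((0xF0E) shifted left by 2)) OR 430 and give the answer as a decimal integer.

3518

0xF0E = 111100001110
→ shifted left by 2 (mod 2^12) → 110000111000 = 3128
430 = 000110101110
→ OR → 110110111110 = 3518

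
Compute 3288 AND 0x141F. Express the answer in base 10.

1048

3288 = 0110011011000
0x141F = 1010000011111
AND → 0010000011000 = 1048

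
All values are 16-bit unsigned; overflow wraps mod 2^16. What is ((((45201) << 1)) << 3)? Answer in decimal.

2320

45201 = 1011000010010001
→ << 1 (mod 2^16) → 0110000100100010 = 24866
→ << 3 (mod 2^16) → 0000100100010000 = 2320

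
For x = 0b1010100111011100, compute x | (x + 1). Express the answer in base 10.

43485

x = 1010100111011100 = 43484
x + 1 = 1010100111011101
OR    = 1010100111011101 = 43485
(x | (x + 1) sets the lowest cleared bit.)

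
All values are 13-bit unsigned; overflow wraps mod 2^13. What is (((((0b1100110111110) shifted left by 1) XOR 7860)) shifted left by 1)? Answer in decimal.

7056

0b1100110111110 = 1100110111110
→ shifted left by 1 (mod 2^13) → 1001101111100 = 4988
7860 = 1111010110100
→ XOR → 0110111001000 = 3528
→ shifted left by 1 (mod 2^13) → 1101110010000 = 7056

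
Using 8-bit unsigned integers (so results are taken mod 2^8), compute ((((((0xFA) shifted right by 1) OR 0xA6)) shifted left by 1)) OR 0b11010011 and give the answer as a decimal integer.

255

0xFA = 11111010
→ shifted right by 1 → 01111101 = 125
0xA6 = 10100110
→ OR → 11111111 = 255
→ shifted left by 1 (mod 2^8) → 11111110 = 254
0b11010011 = 11010011
→ OR → 11111111 = 255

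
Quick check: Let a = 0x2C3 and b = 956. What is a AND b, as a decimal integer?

640

0x2C3 = 1011000011
956 = 1110111100
AND → 1010000000 = 640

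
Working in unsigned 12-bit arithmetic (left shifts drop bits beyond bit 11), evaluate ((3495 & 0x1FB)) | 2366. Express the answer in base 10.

2495

3495 = 110110100111
0x1FB = 000111111011
→ & → 000110100011 = 419
2366 = 100100111110
→ | → 100110111111 = 2495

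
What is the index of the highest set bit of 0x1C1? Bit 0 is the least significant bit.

0x1C1 = 111000001
The topmost 1 is at position 8 (since 2^8 = 256 ≤ 449 < 512).

8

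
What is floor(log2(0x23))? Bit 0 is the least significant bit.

5

0x23 = 100011
The topmost 1 is at position 5 (since 2^5 = 32 ≤ 35 < 64).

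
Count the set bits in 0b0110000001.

n = 110000001
Count the 1s: 1 + 1 + 1 = 3

3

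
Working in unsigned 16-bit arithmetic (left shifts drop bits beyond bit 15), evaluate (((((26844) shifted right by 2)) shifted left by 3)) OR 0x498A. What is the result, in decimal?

55738

26844 = 0110100011011100
→ shifted right by 2 → 0001101000110111 = 6711
→ shifted left by 3 (mod 2^16) → 1101000110111000 = 53688
0x498A = 0100100110001010
→ OR → 1101100110111010 = 55738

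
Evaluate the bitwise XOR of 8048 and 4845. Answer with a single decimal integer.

8048 = 1111101110000
4845 = 1001011101101
XOR → 0110110011101 = 3485

3485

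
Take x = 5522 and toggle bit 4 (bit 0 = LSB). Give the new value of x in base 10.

x = 01010110010010
bit 4 is currently 1; toggle it via x ^ (1 << 4) = x ^ 16
→ 01010110000010 = 5506

5506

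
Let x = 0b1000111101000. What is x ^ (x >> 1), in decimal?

6428

x = 1000111101000 = 4584
x>>1 = 0100011110100
XOR  = 1100100011100 = 6428
(x ^ (x >> 1) gives the standard binary-reflected Gray code of x.)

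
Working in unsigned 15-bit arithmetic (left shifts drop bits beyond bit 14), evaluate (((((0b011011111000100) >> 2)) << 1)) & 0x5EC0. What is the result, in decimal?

0b011011111000100 = 011011111000100
→ >> 2 → 000110111110001 = 3569
→ << 1 (mod 2^15) → 001101111100010 = 7138
0x5EC0 = 101111011000000
→ & → 001101011000000 = 6848

6848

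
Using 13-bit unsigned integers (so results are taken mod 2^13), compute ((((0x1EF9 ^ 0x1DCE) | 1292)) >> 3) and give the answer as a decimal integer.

231

0x1EF9 = 1111011111001
0x1DCE = 1110111001110
→ ^ → 0001100110111 = 823
1292 = 0010100001100
→ | → 0011100111111 = 1855
→ >> 3 → 0000011100111 = 231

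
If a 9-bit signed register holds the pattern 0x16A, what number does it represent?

pattern = 101101010 (MSB is 1 ⇒ negative)
Invert: 010010101, add 1 → 010010110 = 150, so the value is -150.
(Equivalently: 362 - 2^9 = 362 - 512 = -150.)

-150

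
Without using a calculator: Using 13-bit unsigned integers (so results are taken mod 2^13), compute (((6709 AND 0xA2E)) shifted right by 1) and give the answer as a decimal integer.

6709 = 1101000110101
0xA2E = 0101000101110
→ AND → 0101000100100 = 2596
→ shifted right by 1 → 0010100010010 = 1298

1298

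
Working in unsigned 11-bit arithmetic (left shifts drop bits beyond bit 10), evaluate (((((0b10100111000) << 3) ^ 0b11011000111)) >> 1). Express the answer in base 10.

0b10100111000 = 10100111000
→ << 3 (mod 2^11) → 00111000000 = 448
0b11011000111 = 11011000111
→ ^ → 11100000111 = 1799
→ >> 1 → 01110000011 = 899

899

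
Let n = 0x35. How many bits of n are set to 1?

4

0x35 = 110101
Count the 1s: 1 + 1 + 1 + 1 = 4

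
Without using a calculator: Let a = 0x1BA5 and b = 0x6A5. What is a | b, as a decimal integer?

0x1BA5 = 1101110100101
0x6A5 = 0011010100101
 OR → 1111110100101 = 8101

8101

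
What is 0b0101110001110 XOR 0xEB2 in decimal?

a = 101110001110
0xEB2 = 111010110010
XOR → 010100111100 = 1340

1340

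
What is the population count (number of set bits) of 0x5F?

6

0x5F = 1011111
Count the 1s: 1 + 1 + 1 + 1 + 1 + 1 = 6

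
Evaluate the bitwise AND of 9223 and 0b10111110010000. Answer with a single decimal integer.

9223 = 10010000000111
b = 10111110010000
AND → 10010000000000 = 9216

9216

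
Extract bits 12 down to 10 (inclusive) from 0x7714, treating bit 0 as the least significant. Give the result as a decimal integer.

5

v = 111011100010100
Shift right by 10: 11101
Mask low 3 bits: 101 = 5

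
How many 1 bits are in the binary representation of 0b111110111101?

10

n = 111110111101
Count the 1s: 1 + 1 + 1 + 1 + 1 + 1 + 1 + 1 + 1 + 1 = 10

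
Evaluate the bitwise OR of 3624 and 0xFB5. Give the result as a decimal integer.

4029

3624 = 111000101000
0xFB5 = 111110110101
 OR → 111110111101 = 4029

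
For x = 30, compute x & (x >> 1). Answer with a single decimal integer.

x = 11110 = 30
x>>1 = 01111
AND  = 01110 = 14
(x & (x >> 1) has a 1 wherever x has two consecutive 1 bits.)

14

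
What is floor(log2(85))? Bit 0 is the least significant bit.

85 = 1010101
The topmost 1 is at position 6 (since 2^6 = 64 ≤ 85 < 128).

6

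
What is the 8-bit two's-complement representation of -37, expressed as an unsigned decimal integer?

37 in 8 bits: 00100101
Invert: 11011010
Add 1:  11011011 = 219
(Check: 2^8 - 37 = 256 - 37 = 219.)

219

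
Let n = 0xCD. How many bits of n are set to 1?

0xCD = 11001101
Count the 1s: 1 + 1 + 1 + 1 + 1 = 5

5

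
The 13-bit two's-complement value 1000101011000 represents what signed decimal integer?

-3752

pattern = 1000101011000 (MSB is 1 ⇒ negative)
Invert: 0111010100111, add 1 → 0111010101000 = 3752, so the value is -3752.
(Equivalently: 4440 - 2^13 = 4440 - 8192 = -3752.)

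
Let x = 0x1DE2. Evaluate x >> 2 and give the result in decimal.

1912

0x1DE2 = 1110111100010
shift right by 2 → 0011101111000 = 1912
(equivalently, floor(7650 / 4))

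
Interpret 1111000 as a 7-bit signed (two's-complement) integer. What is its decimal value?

pattern = 1111000 (MSB is 1 ⇒ negative)
Invert: 0000111, add 1 → 0001000 = 8, so the value is -8.
(Equivalently: 120 - 2^7 = 120 - 128 = -8.)

-8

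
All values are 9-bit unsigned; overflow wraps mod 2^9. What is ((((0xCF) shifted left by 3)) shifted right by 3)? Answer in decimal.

0xCF = 011001111
→ shifted left by 3 (mod 2^9) → 001111000 = 120
→ shifted right by 3 → 000001111 = 15

15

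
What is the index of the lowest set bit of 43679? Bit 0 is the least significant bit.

0

43679 = 1010101010011111
Trailing zeros: 0, so the lowest set bit is bit 0 (value 1).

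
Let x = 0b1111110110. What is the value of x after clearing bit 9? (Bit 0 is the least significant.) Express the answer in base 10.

x = 1111110110
bit 9 is currently 1; clear it via x & ~(1 << 9) = x & ~512
→ 0111110110 = 502

502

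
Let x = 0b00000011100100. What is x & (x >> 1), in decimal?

x = 11100100 = 228
x>>1 = 01110010
AND  = 01100000 = 96
(x & (x >> 1) has a 1 wherever x has two consecutive 1 bits.)

96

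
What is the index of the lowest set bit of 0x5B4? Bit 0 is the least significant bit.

0x5B4 = 10110110100
Trailing zeros: 2, so the lowest set bit is bit 2 (value 4).

2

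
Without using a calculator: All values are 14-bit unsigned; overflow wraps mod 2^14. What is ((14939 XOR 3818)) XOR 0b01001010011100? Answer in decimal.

9773

14939 = 11101001011011
3818 = 00111011101010
→ XOR → 11010010110001 = 13489
0b01001010011100 = 01001010011100
→ XOR → 10011000101101 = 9773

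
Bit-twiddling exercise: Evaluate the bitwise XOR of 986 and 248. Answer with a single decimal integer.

986 = 1111011010
248 = 0011111000
XOR → 1100100010 = 802

802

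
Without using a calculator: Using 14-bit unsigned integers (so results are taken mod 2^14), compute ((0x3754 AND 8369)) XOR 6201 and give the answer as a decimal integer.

14377

0x3754 = 11011101010100
8369 = 10000010110001
→ AND → 10000000010000 = 8208
6201 = 01100000111001
→ XOR → 11100000101001 = 14377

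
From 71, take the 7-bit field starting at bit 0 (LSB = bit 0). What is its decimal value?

v = 0001000111
Shift right by 0: 0001000111
Mask low 7 bits: 1000111 = 71

71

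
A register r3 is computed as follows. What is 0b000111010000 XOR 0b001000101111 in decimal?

1023

a = 0111010000
b = 1000101111
XOR → 1111111111 = 1023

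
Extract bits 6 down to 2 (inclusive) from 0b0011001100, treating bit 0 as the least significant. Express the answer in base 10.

v = 0011001100
Shift right by 2: 00110011
Mask low 5 bits: 10011 = 19

19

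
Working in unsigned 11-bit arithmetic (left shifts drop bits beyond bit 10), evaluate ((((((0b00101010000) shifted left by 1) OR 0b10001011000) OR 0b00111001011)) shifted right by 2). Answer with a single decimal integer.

0b00101010000 = 00101010000
→ shifted left by 1 (mod 2^11) → 01010100000 = 672
0b10001011000 = 10001011000
→ OR → 11011111000 = 1784
0b00111001011 = 00111001011
→ OR → 11111111011 = 2043
→ shifted right by 2 → 00111111110 = 510

510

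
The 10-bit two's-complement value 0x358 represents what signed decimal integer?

pattern = 1101011000 (MSB is 1 ⇒ negative)
Invert: 0010100111, add 1 → 0010101000 = 168, so the value is -168.
(Equivalently: 856 - 2^10 = 856 - 1024 = -168.)

-168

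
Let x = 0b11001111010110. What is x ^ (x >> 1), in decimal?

10813

x = 11001111010110 = 13270
x>>1 = 01100111101011
XOR  = 10101000111101 = 10813
(x ^ (x >> 1) gives the standard binary-reflected Gray code of x.)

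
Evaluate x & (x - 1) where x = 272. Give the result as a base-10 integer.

x = 100010000 = 272
x - 1 = 100001111
AND   = 100000000 = 256
(x & (x - 1) clears the lowest set bit of x.)

256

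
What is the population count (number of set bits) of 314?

5

314 = 100111010
Count the 1s: 1 + 1 + 1 + 1 + 1 = 5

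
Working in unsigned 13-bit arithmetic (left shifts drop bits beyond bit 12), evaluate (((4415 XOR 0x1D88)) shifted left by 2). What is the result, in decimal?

4415 = 1000100111111
0x1D88 = 1110110001000
→ XOR → 0110010110111 = 3255
→ shifted left by 2 (mod 2^13) → 1001011011100 = 4828

4828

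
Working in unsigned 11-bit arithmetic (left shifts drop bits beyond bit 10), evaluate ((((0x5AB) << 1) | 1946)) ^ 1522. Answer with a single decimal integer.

0x5AB = 10110101011
→ << 1 (mod 2^11) → 01101010110 = 854
1946 = 11110011010
→ | → 11111011110 = 2014
1522 = 10111110010
→ ^ → 01000101100 = 556

556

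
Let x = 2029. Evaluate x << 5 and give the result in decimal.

64928

2029 = 0000011111101101
shift left by 5 → 1111110110100000 = 64928
(equivalently, 2029 × 2^5 = 2029 × 32)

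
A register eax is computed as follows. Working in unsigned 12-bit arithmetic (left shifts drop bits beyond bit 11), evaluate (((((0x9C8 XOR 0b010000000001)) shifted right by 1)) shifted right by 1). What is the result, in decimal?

882

0x9C8 = 100111001000
0b010000000001 = 010000000001
→ XOR → 110111001001 = 3529
→ shifted right by 1 → 011011100100 = 1764
→ shifted right by 1 → 001101110010 = 882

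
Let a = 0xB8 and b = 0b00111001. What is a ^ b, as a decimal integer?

129

0xB8 = 10111000
b = 00111001
XOR → 10000001 = 129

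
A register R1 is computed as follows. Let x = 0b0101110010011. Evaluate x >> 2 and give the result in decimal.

x = 101110010011
shift right by 2 → 001011100100 = 740
(equivalently, floor(2963 / 4))

740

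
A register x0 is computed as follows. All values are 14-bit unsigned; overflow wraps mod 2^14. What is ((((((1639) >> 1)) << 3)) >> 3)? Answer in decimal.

1639 = 00011001100111
→ >> 1 → 00001100110011 = 819
→ << 3 (mod 2^14) → 01100110011000 = 6552
→ >> 3 → 00001100110011 = 819

819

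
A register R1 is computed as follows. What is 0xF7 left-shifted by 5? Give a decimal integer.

0xF7 = 0000011110111
shift left by 5 → 1111011100000 = 7904
(equivalently, 247 × 2^5 = 247 × 32)

7904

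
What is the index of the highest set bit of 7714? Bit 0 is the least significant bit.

7714 = 1111000100010
The topmost 1 is at position 12 (since 2^12 = 4096 ≤ 7714 < 8192).

12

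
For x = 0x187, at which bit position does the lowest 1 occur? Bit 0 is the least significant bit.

0x187 = 110000111
Trailing zeros: 0, so the lowest set bit is bit 0 (value 1).

0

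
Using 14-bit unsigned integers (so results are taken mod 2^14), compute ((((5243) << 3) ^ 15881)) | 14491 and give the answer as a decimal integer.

5243 = 01010001111011
→ << 3 (mod 2^14) → 10001111011000 = 9176
15881 = 11111000001001
→ ^ → 01110111010001 = 7633
14491 = 11100010011011
→ | → 11110111011011 = 15835

15835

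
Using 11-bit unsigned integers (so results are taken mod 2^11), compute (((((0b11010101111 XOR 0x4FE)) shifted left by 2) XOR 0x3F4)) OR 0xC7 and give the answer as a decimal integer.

759

0b11010101111 = 11010101111
0x4FE = 10011111110
→ XOR → 01001010001 = 593
→ shifted left by 2 (mod 2^11) → 00101000100 = 324
0x3F4 = 01111110100
→ XOR → 01010110000 = 688
0xC7 = 00011000111
→ OR → 01011110111 = 759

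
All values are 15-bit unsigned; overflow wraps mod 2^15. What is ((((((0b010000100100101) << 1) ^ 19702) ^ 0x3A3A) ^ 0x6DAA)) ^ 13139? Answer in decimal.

27263

0b010000100100101 = 010000100100101
→ << 1 (mod 2^15) → 100001001001010 = 16970
19702 = 100110011110110
→ ^ → 000111010111100 = 3772
0x3A3A = 011101000111010
→ ^ → 011010010000110 = 13446
0x6DAA = 110110110101010
→ ^ → 101100100101100 = 22828
13139 = 011001101010011
→ ^ → 110101001111111 = 27263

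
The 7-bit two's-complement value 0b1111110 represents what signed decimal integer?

pattern = 1111110 (MSB is 1 ⇒ negative)
Invert: 0000001, add 1 → 0000010 = 2, so the value is -2.
(Equivalently: 126 - 2^7 = 126 - 128 = -2.)

-2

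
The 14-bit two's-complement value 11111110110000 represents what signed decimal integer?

pattern = 11111110110000 (MSB is 1 ⇒ negative)
Invert: 00000001001111, add 1 → 00000001010000 = 80, so the value is -80.
(Equivalently: 16304 - 2^14 = 16304 - 16384 = -80.)

-80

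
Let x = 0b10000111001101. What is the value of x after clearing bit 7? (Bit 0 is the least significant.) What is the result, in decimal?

8525

x = 10000111001101
bit 7 is currently 1; clear it via x & ~(1 << 7) = x & ~128
→ 10000101001101 = 8525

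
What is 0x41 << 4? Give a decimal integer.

0x41 = 00001000001
shift left by 4 → 10000010000 = 1040
(equivalently, 65 × 2^4 = 65 × 16)

1040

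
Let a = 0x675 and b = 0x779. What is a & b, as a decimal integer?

0x675 = 11001110101
0x779 = 11101111001
AND → 11001110001 = 1649

1649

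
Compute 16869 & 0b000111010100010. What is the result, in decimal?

160

16869 = 100000111100101
b = 000111010100010
AND → 000000010100000 = 160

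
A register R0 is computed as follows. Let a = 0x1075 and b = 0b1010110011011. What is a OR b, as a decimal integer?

0x1075 = 1000001110101
b = 1010110011011
 OR → 1010111111111 = 5631

5631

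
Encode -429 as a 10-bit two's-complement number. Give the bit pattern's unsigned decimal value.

595

429 in 10 bits: 0110101101
Invert: 1001010010
Add 1:  1001010011 = 595
(Check: 2^10 - 429 = 1024 - 429 = 595.)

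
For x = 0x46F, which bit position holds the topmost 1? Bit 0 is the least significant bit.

10

0x46F = 10001101111
The topmost 1 is at position 10 (since 2^10 = 1024 ≤ 1135 < 2048).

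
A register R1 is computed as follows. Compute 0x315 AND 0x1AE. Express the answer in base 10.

260

0x315 = 1100010101
0x1AE = 0110101110
AND → 0100000100 = 260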